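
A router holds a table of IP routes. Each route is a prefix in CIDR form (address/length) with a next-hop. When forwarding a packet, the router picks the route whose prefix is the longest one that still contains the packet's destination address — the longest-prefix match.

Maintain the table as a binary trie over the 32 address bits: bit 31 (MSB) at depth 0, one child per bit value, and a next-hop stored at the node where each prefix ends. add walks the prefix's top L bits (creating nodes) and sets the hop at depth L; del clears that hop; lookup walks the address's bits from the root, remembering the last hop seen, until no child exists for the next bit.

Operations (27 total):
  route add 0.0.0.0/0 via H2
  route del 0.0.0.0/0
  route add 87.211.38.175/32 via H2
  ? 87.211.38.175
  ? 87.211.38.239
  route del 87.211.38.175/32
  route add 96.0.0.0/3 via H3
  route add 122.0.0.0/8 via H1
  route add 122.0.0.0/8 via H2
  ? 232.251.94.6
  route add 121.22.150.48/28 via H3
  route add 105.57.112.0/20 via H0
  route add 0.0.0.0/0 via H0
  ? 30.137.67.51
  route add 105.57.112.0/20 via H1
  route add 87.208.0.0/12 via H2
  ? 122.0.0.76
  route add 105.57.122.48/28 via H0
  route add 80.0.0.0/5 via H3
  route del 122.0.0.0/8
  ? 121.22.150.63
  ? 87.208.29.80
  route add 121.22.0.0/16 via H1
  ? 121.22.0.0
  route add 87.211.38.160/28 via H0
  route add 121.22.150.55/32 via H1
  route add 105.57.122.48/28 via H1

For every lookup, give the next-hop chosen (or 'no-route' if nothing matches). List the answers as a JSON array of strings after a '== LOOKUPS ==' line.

Process each operation:
  + 0.0.0.0/0 (H2) depth=0
  del 0.0.0.0/0 (clear depth 0)
  + 87.211.38.175/32 (H2) depth=32
  Q 87.211.38.175: descend 01010111110100110010011010101111 ; hops seen [H2] ; pick H2
  Q 87.211.38.239: descend 0101011111010011001001101 ; hops seen [∅] ; pick no-route
  del 87.211.38.175/32 (clear depth 32)
  + 96.0.0.0/3 (H3) depth=3
  + 122.0.0.0/8 (H1) depth=8
  + 122.0.0.0/8 (H2) depth=8
  Q 232.251.94.6: descend ε ; hops seen [∅] ; pick no-route
  + 121.22.150.48/28 (H3) depth=28
  + 105.57.112.0/20 (H0) depth=20
  + 0.0.0.0/0 (H0) depth=0
  Q 30.137.67.51: descend 0 ; hops seen [H0] ; pick H0
  + 105.57.112.0/20 (H1) depth=20
  + 87.208.0.0/12 (H2) depth=12
  Q 122.0.0.76: descend 01111010 ; hops seen [H0,H3,H2] ; pick H2
  + 105.57.122.48/28 (H0) depth=28
  + 80.0.0.0/5 (H3) depth=5
  del 122.0.0.0/8 (clear depth 8)
  Q 121.22.150.63: descend 0111100100010110100101100011 ; hops seen [H0,H3,H3] ; pick H3
  Q 87.208.29.80: descend 01010111110100 ; hops seen [H0,H3,H2] ; pick H2
  + 121.22.0.0/16 (H1) depth=16
  Q 121.22.0.0: descend 0111100100010110 ; hops seen [H0,H3,H1] ; pick H1
  + 87.211.38.160/28 (H0) depth=28
  + 121.22.150.55/32 (H1) depth=32
  + 105.57.122.48/28 (H1) depth=28

== LOOKUPS ==
["H2","no-route","no-route","H0","H2","H3","H2","H1"]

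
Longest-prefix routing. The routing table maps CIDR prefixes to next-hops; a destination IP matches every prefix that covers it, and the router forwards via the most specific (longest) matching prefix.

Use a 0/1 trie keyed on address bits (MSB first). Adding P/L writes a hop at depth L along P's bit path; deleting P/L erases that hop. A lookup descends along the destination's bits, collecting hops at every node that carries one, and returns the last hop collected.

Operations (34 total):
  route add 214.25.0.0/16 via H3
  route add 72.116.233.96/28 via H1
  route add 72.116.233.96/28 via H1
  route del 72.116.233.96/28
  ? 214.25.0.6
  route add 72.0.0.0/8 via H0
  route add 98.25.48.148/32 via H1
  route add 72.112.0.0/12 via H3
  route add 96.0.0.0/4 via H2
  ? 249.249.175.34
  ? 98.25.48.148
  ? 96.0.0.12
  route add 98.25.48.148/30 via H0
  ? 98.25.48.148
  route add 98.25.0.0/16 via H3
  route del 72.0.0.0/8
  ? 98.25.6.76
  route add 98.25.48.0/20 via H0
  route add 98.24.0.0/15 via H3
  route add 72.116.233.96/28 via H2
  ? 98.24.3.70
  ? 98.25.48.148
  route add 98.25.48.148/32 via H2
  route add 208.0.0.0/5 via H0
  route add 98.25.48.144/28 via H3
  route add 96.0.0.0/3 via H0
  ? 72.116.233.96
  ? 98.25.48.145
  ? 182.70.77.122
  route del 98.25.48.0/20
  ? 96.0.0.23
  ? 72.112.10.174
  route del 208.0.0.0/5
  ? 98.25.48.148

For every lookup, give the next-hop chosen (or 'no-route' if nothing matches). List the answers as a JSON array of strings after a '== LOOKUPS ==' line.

Apply in order:
  + 214.25.0.0/16 (H3) depth=16
  + 72.116.233.96/28 (H1) depth=28
  + 72.116.233.96/28 (H1) depth=28
  - 72.116.233.96/28 clear@28
  Q 214.25.0.6: descend 1101011000011001 ; hops seen [H3] ; pick H3
  + 72.0.0.0/8 (H0) depth=8
  + 98.25.48.148/32 (H1) depth=32
  + 72.112.0.0/12 (H3) depth=12
  + 96.0.0.0/4 (H2) depth=4
  Q 249.249.175.34: descend 11 ; hops seen [∅] ; pick no-route
  Q 98.25.48.148: descend 01100010000110010011000010010100 ; hops seen [H2,H1] ; pick H1
  Q 96.0.0.12: descend 011000 ; hops seen [H2] ; pick H2
  + 98.25.48.148/30 (H0) depth=30
  Q 98.25.48.148: descend 01100010000110010011000010010100 ; hops seen [H2,H0,H1] ; pick H1
  + 98.25.0.0/16 (H3) depth=16
  - 72.0.0.0/8 clear@8
  Q 98.25.6.76: descend 011000100001100100 ; hops seen [H2,H3] ; pick H3
  + 98.25.48.0/20 (H0) depth=20
  + 98.24.0.0/15 (H3) depth=15
  + 72.116.233.96/28 (H2) depth=28
  Q 98.24.3.70: descend 011000100001100 ; hops seen [H2,H3] ; pick H3
  Q 98.25.48.148: descend 01100010000110010011000010010100 ; hops seen [H2,H3,H3,H0,H0,H1] ; pick H1
  + 98.25.48.148/32 (H2) depth=32
  + 208.0.0.0/5 (H0) depth=5
  + 98.25.48.144/28 (H3) depth=28
  + 96.0.0.0/3 (H0) depth=3
  Q 72.116.233.96: descend 0100100001110100111010010110 ; hops seen [H3,H2] ; pick H2
  Q 98.25.48.145: descend 01100010000110010011000010010 ; hops seen [H0,H2,H3,H3,H0,H3] ; pick H3
  Q 182.70.77.122: descend 1 ; hops seen [∅] ; pick no-route
  - 98.25.48.0/20 clear@20
  Q 96.0.0.23: descend 011000 ; hops seen [H0,H2] ; pick H2
  Q 72.112.10.174: descend 0100100001110 ; hops seen [H3] ; pick H3
  - 208.0.0.0/5 clear@5
  Q 98.25.48.148: descend 01100010000110010011000010010100 ; hops seen [H0,H2,H3,H3,H3,H0,H2] ; pick H2

== LOOKUPS ==
["H3","no-route","H1","H2","H1","H3","H3","H1","H2","H3","no-route","H2","H3","H2"]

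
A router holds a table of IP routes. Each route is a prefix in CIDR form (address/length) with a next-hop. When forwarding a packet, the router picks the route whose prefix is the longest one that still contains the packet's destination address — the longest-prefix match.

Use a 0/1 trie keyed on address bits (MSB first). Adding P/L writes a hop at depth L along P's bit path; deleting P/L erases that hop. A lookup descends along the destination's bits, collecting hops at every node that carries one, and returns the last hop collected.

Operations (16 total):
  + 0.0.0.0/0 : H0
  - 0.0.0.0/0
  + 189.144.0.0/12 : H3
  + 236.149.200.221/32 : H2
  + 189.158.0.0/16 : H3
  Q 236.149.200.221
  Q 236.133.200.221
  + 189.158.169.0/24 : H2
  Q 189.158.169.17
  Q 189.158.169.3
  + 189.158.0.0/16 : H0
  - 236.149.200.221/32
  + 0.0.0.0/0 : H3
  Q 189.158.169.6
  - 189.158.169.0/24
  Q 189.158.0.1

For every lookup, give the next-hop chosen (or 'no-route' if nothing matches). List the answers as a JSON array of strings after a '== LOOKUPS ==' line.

Apply in order:
  + 0.0.0.0/0 (H0) depth=0
  - 0.0.0.0/0 clear@0
  + 189.144.0.0/12 (H3) depth=12
  + 236.149.200.221/32 (H2) depth=32
  + 189.158.0.0/16 (H3) depth=16
  lookup 236.149.200.221: bits 11101100100101011100100011011101 walk d0:-→d1:-→d2:-→d3:-→d4:-→d5:-→d6:-→d7:-→d8:-→d9:-→d10:-→d11:-→d12:-→d13:-→d14:-→d15:-→d16:-→d17:-→d18:-→d19:-→d20:-→d21:-→d22:-→d23:-→d24:-→d25:-→d26:-→d27:-→d28:-→d29:-→d30:-→d31:-→d32:H2 -> H2
  lookup 236.133.200.221: bits 11101100100 walk d0:-→d1:-→d2:-→d3:-→d4:-→d5:-→d6:-→d7:-→d8:-→d9:-→d10:-→d11:- -> no-route
  + 189.158.169.0/24 (H2) depth=24
  lookup 189.158.169.17: bits 101111011001111010101001 walk d0:-→d1:-→d2:-→d3:-→d4:-→d5:-→d6:-→d7:-→d8:-→d9:-→d10:-→d11:-→d12:H3→d13:-→d14:-→d15:-→d16:H3→d17:-→d18:-→d19:-→d20:-→d21:-→d22:-→d23:-→d24:H2 -> H2
  lookup 189.158.169.3: bits 101111011001111010101001 walk d0:-→d1:-→d2:-→d3:-→d4:-→d5:-→d6:-→d7:-→d8:-→d9:-→d10:-→d11:-→d12:H3→d13:-→d14:-→d15:-→d16:H3→d17:-→d18:-→d19:-→d20:-→d21:-→d22:-→d23:-→d24:H2 -> H2
  + 189.158.0.0/16 (H0) depth=16
  - 236.149.200.221/32 clear@32
  + 0.0.0.0/0 (H3) depth=0
  lookup 189.158.169.6: bits 101111011001111010101001 walk d0:H3→d1:-→d2:-→d3:-→d4:-→d5:-→d6:-→d7:-→d8:-→d9:-→d10:-→d11:-→d12:H3→d13:-→d14:-→d15:-→d16:H0→d17:-→d18:-→d19:-→d20:-→d21:-→d22:-→d23:-→d24:H2 -> H2
  - 189.158.169.0/24 clear@24
  lookup 189.158.0.1: bits 1011110110011110 walk d0:H3→d1:-→d2:-→d3:-→d4:-→d5:-→d6:-→d7:-→d8:-→d9:-→d10:-→d11:-→d12:H3→d13:-→d14:-→d15:-→d16:H0 -> H0

== LOOKUPS ==
["H2","no-route","H2","H2","H2","H0"]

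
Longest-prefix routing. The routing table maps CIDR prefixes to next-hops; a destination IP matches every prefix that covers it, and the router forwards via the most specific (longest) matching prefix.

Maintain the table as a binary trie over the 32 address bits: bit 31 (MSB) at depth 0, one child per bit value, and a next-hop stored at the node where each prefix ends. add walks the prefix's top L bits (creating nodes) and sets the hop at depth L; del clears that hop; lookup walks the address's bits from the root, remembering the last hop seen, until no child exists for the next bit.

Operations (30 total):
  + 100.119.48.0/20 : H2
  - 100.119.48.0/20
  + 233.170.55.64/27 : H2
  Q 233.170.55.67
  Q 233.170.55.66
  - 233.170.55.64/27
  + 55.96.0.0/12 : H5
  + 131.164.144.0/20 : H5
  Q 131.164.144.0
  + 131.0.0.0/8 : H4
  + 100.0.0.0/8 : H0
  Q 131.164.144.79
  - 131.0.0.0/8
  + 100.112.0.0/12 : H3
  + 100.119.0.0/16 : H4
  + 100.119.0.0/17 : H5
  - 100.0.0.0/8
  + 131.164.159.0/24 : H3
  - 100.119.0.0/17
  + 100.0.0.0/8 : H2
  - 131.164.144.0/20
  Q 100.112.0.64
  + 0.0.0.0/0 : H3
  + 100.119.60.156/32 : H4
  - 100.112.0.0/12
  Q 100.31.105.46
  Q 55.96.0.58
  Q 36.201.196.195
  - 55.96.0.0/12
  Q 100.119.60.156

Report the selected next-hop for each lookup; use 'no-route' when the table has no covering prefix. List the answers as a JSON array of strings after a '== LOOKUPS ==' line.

Trace:
  add 100.119.48.0/20 -> H2 at depth 20
  del 100.119.48.0/20 (clear depth 20)
  add 233.170.55.64/27 -> H2 at depth 27
  lookup 233.170.55.67: bits 111010011010101000110111010 walk d0:-→d1:-→d2:-→d3:-→d4:-→d5:-→d6:-→d7:-→d8:-→d9:-→d10:-→d11:-→d12:-→d13:-→d14:-→d15:-→d16:-→d17:-→d18:-→d19:-→d20:-→d21:-→d22:-→d23:-→d24:-→d25:-→d26:-→d27:H2 -> H2
  lookup 233.170.55.66: bits 111010011010101000110111010 walk d0:-→d1:-→d2:-→d3:-→d4:-→d5:-→d6:-→d7:-→d8:-→d9:-→d10:-→d11:-→d12:-→d13:-→d14:-→d15:-→d16:-→d17:-→d18:-→d19:-→d20:-→d21:-→d22:-→d23:-→d24:-→d25:-→d26:-→d27:H2 -> H2
  del 233.170.55.64/27 (clear depth 27)
  add 55.96.0.0/12 -> H5 at depth 12
  add 131.164.144.0/20 -> H5 at depth 20
  lookup 131.164.144.0: bits 10000011101001001001 walk d0:-→d1:-→d2:-→d3:-→d4:-→d5:-→d6:-→d7:-→d8:-→d9:-→d10:-→d11:-→d12:-→d13:-→d14:-→d15:-→d16:-→d17:-→d18:-→d19:-→d20:H5 -> H5
  add 131.0.0.0/8 -> H4 at depth 8
  add 100.0.0.0/8 -> H0 at depth 8
  lookup 131.164.144.79: bits 10000011101001001001 walk d0:-→d1:-→d2:-→d3:-→d4:-→d5:-→d6:-→d7:-→d8:H4→d9:-→d10:-→d11:-→d12:-→d13:-→d14:-→d15:-→d16:-→d17:-→d18:-→d19:-→d20:H5 -> H5
  del 131.0.0.0/8 (clear depth 8)
  add 100.112.0.0/12 -> H3 at depth 12
  add 100.119.0.0/16 -> H4 at depth 16
  add 100.119.0.0/17 -> H5 at depth 17
  del 100.0.0.0/8 (clear depth 8)
  add 131.164.159.0/24 -> H3 at depth 24
  del 100.119.0.0/17 (clear depth 17)
  add 100.0.0.0/8 -> H2 at depth 8
  del 131.164.144.0/20 (clear depth 20)
  lookup 100.112.0.64: bits 0110010001110 walk d0:-→d1:-→d2:-→d3:-→d4:-→d5:-→d6:-→d7:-→d8:H2→d9:-→d10:-→d11:-→d12:H3→d13:- -> H3
  add 0.0.0.0/0 -> H3 at depth 0
  add 100.119.60.156/32 -> H4 at depth 32
  del 100.112.0.0/12 (clear depth 12)
  lookup 100.31.105.46: bits 011001000 walk d0:H3→d1:-→d2:-→d3:-→d4:-→d5:-→d6:-→d7:-→d8:H2→d9:- -> H2
  lookup 55.96.0.58: bits 001101110110 walk d0:H3→d1:-→d2:-→d3:-→d4:-→d5:-→d6:-→d7:-→d8:-→d9:-→d10:-→d11:-→d12:H5 -> H5
  lookup 36.201.196.195: bits 001 walk d0:H3→d1:-→d2:-→d3:- -> H3
  del 55.96.0.0/12 (clear depth 12)
  lookup 100.119.60.156: bits 01100100011101110011110010011100 walk d0:H3→d1:-→d2:-→d3:-→d4:-→d5:-→d6:-→d7:-→d8:H2→d9:-→d10:-→d11:-→d12:-→d13:-→d14:-→d15:-→d16:H4→d17:-→d18:-→d19:-→d20:-→d21:-→d22:-→d23:-→d24:-→d25:-→d26:-→d27:-→d28:-→d29:-→d30:-→d31:-→d32:H4 -> H4

== LOOKUPS ==
["H2","H2","H5","H5","H3","H2","H5","H3","H4"]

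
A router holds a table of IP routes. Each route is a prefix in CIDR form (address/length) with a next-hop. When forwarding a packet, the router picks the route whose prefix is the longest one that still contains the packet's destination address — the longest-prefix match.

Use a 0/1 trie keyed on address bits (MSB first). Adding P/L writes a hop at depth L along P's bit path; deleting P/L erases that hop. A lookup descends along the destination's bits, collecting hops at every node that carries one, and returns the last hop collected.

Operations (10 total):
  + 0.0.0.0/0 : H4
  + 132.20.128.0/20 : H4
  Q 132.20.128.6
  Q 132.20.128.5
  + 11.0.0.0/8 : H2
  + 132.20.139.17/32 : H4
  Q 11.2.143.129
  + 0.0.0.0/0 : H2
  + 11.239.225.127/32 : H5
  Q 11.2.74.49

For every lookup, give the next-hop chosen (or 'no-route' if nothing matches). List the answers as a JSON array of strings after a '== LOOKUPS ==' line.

Trace:
  + 0.0.0.0/0 (H4) depth=0
  + 132.20.128.0/20 (H4) depth=20
  ? 132.20.128.6  path d0:H4→d1:-→d2:-→d3:-→d4:-→d5:-→d6:-→d7:-→d8:-→d9:-→d10:-→d11:-→d12:-→d13:-→d14:-→d15:-→d16:-→d17:-→d18:-→d19:-→d20:H4  best=H4
  ? 132.20.128.5  path d0:H4→d1:-→d2:-→d3:-→d4:-→d5:-→d6:-→d7:-→d8:-→d9:-→d10:-→d11:-→d12:-→d13:-→d14:-→d15:-→d16:-→d17:-→d18:-→d19:-→d20:H4  best=H4
  + 11.0.0.0/8 (H2) depth=8
  + 132.20.139.17/32 (H4) depth=32
  ? 11.2.143.129  path d0:H4→d1:-→d2:-→d3:-→d4:-→d5:-→d6:-→d7:-→d8:H2  best=H2
  + 0.0.0.0/0 (H2) depth=0
  + 11.239.225.127/32 (H5) depth=32
  ? 11.2.74.49  path d0:H2→d1:-→d2:-→d3:-→d4:-→d5:-→d6:-→d7:-→d8:H2  best=H2

== LOOKUPS ==
["H4","H4","H2","H2"]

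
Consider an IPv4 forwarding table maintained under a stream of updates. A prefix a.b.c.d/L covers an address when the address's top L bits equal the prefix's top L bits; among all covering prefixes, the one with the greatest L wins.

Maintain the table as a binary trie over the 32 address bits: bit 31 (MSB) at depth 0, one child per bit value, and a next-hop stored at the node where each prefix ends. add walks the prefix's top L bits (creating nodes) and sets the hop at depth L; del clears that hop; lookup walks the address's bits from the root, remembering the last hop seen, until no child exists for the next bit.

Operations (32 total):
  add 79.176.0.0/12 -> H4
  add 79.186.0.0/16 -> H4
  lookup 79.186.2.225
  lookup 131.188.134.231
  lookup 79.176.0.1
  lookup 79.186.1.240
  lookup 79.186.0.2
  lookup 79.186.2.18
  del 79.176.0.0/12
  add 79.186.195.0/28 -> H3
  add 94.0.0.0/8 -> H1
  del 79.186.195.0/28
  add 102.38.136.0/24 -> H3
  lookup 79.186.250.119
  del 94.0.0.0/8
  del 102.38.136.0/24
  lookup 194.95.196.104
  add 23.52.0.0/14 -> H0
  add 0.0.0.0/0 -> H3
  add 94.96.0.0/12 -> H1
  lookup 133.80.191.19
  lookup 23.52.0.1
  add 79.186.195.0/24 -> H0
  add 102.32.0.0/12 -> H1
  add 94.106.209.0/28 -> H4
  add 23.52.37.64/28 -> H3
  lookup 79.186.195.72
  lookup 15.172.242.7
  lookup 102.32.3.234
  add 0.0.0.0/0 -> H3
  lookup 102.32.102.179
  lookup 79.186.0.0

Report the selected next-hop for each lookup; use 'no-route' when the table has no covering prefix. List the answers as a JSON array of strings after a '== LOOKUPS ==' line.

Apply in order:
  add 79.176.0.0/12 -> H4 at depth 12
  add 79.186.0.0/16 -> H4 at depth 16
  Q 79.186.2.225: descend 0100111110111010 ; hops seen [H4,H4] ; pick H4
  Q 131.188.134.231: descend ε ; hops seen [∅] ; pick no-route
  Q 79.176.0.1: descend 010011111011 ; hops seen [H4] ; pick H4
  Q 79.186.1.240: descend 0100111110111010 ; hops seen [H4,H4] ; pick H4
  Q 79.186.0.2: descend 0100111110111010 ; hops seen [H4,H4] ; pick H4
  Q 79.186.2.18: descend 0100111110111010 ; hops seen [H4,H4] ; pick H4
  - 79.176.0.0/12 clear@12
  add 79.186.195.0/28 -> H3 at depth 28
  add 94.0.0.0/8 -> H1 at depth 8
  - 79.186.195.0/28 clear@28
  add 102.38.136.0/24 -> H3 at depth 24
  Q 79.186.250.119: descend 010011111011101011 ; hops seen [H4] ; pick H4
  - 94.0.0.0/8 clear@8
  - 102.38.136.0/24 clear@24
  Q 194.95.196.104: descend ε ; hops seen [∅] ; pick no-route
  add 23.52.0.0/14 -> H0 at depth 14
  add 0.0.0.0/0 -> H3 at depth 0
  add 94.96.0.0/12 -> H1 at depth 12
  Q 133.80.191.19: descend ε ; hops seen [H3] ; pick H3
  Q 23.52.0.1: descend 00010111001101 ; hops seen [H3,H0] ; pick H0
  add 79.186.195.0/24 -> H0 at depth 24
  add 102.32.0.0/12 -> H1 at depth 12
  add 94.106.209.0/28 -> H4 at depth 28
  add 23.52.37.64/28 -> H3 at depth 28
  Q 79.186.195.72: descend 0100111110111010110000110 ; hops seen [H3,H4,H0] ; pick H0
  Q 15.172.242.7: descend 000 ; hops seen [H3] ; pick H3
  Q 102.32.3.234: descend 0110011000100 ; hops seen [H3,H1] ; pick H1
  add 0.0.0.0/0 -> H3 at depth 0
  Q 102.32.102.179: descend 0110011000100 ; hops seen [H3,H1] ; pick H1
  Q 79.186.0.0: descend 0100111110111010 ; hops seen [H3,H4] ; pick H4

== LOOKUPS ==
["H4","no-route","H4","H4","H4","H4","H4","no-route","H3","H0","H0","H3","H1","H1","H4"]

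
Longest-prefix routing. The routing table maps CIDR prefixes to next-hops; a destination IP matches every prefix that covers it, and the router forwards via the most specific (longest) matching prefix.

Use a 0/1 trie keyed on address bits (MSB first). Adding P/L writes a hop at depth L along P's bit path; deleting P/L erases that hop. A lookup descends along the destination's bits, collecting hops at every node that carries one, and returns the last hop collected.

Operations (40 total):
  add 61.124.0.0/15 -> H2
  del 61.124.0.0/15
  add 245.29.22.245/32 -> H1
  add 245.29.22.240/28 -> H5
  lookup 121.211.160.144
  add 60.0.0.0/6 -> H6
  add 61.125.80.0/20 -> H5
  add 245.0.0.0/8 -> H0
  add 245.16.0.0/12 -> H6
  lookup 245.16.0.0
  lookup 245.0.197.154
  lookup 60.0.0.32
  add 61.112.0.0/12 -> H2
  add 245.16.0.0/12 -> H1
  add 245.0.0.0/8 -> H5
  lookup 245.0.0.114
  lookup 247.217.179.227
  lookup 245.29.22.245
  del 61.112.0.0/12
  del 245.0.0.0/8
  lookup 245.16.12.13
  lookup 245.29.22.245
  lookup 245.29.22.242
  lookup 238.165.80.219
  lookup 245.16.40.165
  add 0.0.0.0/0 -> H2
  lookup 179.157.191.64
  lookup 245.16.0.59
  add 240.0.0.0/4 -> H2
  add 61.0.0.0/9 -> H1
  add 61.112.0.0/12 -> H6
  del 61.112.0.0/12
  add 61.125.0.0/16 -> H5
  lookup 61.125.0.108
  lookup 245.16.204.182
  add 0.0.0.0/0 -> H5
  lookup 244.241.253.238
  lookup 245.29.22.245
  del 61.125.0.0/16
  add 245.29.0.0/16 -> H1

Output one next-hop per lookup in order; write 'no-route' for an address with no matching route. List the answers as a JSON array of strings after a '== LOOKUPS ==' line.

Apply in order:
  add 61.124.0.0/15 -> H2 at depth 15
  - 61.124.0.0/15 clear@15
  add 245.29.22.245/32 -> H1 at depth 32
  add 245.29.22.240/28 -> H5 at depth 28
  ? 121.211.160.144  path d0:-→d1:-  best=no-route
  add 60.0.0.0/6 -> H6 at depth 6
  add 61.125.80.0/20 -> H5 at depth 20
  add 245.0.0.0/8 -> H0 at depth 8
  add 245.16.0.0/12 -> H6 at depth 12
  ? 245.16.0.0  path d0:-→d1:-→d2:-→d3:-→d4:-→d5:-→d6:-→d7:-→d8:H0→d9:-→d10:-→d11:-→d12:H6  best=H6
  ? 245.0.197.154  path d0:-→d1:-→d2:-→d3:-→d4:-→d5:-→d6:-→d7:-→d8:H0→d9:-→d10:-→d11:-  best=H0
  ? 60.0.0.32  path d0:-→d1:-→d2:-→d3:-→d4:-→d5:-→d6:H6→d7:-  best=H6
  add 61.112.0.0/12 -> H2 at depth 12
  add 245.16.0.0/12 -> H1 at depth 12
  add 245.0.0.0/8 -> H5 at depth 8
  ? 245.0.0.114  path d0:-→d1:-→d2:-→d3:-→d4:-→d5:-→d6:-→d7:-→d8:H5→d9:-→d10:-→d11:-  best=H5
  ? 247.217.179.227  path d0:-→d1:-→d2:-→d3:-→d4:-→d5:-→d6:-  best=no-route
  ? 245.29.22.245  path d0:-→d1:-→d2:-→d3:-→d4:-→d5:-→d6:-→d7:-→d8:H5→d9:-→d10:-→d11:-→d12:H1→d13:-→d14:-→d15:-→d16:-→d17:-→d18:-→d19:-→d20:-→d21:-→d22:-→d23:-→d24:-→d25:-→d26:-→d27:-→d28:H5→d29:-→d30:-→d31:-→d32:H1  best=H1
  - 61.112.0.0/12 clear@12
  - 245.0.0.0/8 clear@8
  ? 245.16.12.13  path d0:-→d1:-→d2:-→d3:-→d4:-→d5:-→d6:-→d7:-→d8:-→d9:-→d10:-→d11:-→d12:H1  best=H1
  ? 245.29.22.245  path d0:-→d1:-→d2:-→d3:-→d4:-→d5:-→d6:-→d7:-→d8:-→d9:-→d10:-→d11:-→d12:H1→d13:-→d14:-→d15:-→d16:-→d17:-→d18:-→d19:-→d20:-→d21:-→d22:-→d23:-→d24:-→d25:-→d26:-→d27:-→d28:H5→d29:-→d30:-→d31:-→d32:H1  best=H1
  ? 245.29.22.242  path d0:-→d1:-→d2:-→d3:-→d4:-→d5:-→d6:-→d7:-→d8:-→d9:-→d10:-→d11:-→d12:H1→d13:-→d14:-→d15:-→d16:-→d17:-→d18:-→d19:-→d20:-→d21:-→d22:-→d23:-→d24:-→d25:-→d26:-→d27:-→d28:H5→d29:-  best=H5
  ? 238.165.80.219  path d0:-→d1:-→d2:-→d3:-  best=no-route
  ? 245.16.40.165  path d0:-→d1:-→d2:-→d3:-→d4:-→d5:-→d6:-→d7:-→d8:-→d9:-→d10:-→d11:-→d12:H1  best=H1
  add 0.0.0.0/0 -> H2 at depth 0
  ? 179.157.191.64  path d0:H2→d1:-  best=H2
  ? 245.16.0.59  path d0:H2→d1:-→d2:-→d3:-→d4:-→d5:-→d6:-→d7:-→d8:-→d9:-→d10:-→d11:-→d12:H1  best=H1
  add 240.0.0.0/4 -> H2 at depth 4
  add 61.0.0.0/9 -> H1 at depth 9
  add 61.112.0.0/12 -> H6 at depth 12
  - 61.112.0.0/12 clear@12
  add 61.125.0.0/16 -> H5 at depth 16
  ? 61.125.0.108  path d0:H2→d1:-→d2:-→d3:-→d4:-→d5:-→d6:H6→d7:-→d8:-→d9:H1→d10:-→d11:-→d12:-→d13:-→d14:-→d15:-→d16:H5→d17:-  best=H5
  ? 245.16.204.182  path d0:H2→d1:-→d2:-→d3:-→d4:H2→d5:-→d6:-→d7:-→d8:-→d9:-→d10:-→d11:-→d12:H1  best=H1
  add 0.0.0.0/0 -> H5 at depth 0
  ? 244.241.253.238  path d0:H5→d1:-→d2:-→d3:-→d4:H2→d5:-→d6:-→d7:-  best=H2
  ? 245.29.22.245  path d0:H5→d1:-→d2:-→d3:-→d4:H2→d5:-→d6:-→d7:-→d8:-→d9:-→d10:-→d11:-→d12:H1→d13:-→d14:-→d15:-→d16:-→d17:-→d18:-→d19:-→d20:-→d21:-→d22:-→d23:-→d24:-→d25:-→d26:-→d27:-→d28:H5→d29:-→d30:-→d31:-→d32:H1  best=H1
  - 61.125.0.0/16 clear@16
  add 245.29.0.0/16 -> H1 at depth 16

== LOOKUPS ==
["no-route","H6","H0","H6","H5","no-route","H1","H1","H1","H5","no-route","H1","H2","H1","H5","H1","H2","H1"]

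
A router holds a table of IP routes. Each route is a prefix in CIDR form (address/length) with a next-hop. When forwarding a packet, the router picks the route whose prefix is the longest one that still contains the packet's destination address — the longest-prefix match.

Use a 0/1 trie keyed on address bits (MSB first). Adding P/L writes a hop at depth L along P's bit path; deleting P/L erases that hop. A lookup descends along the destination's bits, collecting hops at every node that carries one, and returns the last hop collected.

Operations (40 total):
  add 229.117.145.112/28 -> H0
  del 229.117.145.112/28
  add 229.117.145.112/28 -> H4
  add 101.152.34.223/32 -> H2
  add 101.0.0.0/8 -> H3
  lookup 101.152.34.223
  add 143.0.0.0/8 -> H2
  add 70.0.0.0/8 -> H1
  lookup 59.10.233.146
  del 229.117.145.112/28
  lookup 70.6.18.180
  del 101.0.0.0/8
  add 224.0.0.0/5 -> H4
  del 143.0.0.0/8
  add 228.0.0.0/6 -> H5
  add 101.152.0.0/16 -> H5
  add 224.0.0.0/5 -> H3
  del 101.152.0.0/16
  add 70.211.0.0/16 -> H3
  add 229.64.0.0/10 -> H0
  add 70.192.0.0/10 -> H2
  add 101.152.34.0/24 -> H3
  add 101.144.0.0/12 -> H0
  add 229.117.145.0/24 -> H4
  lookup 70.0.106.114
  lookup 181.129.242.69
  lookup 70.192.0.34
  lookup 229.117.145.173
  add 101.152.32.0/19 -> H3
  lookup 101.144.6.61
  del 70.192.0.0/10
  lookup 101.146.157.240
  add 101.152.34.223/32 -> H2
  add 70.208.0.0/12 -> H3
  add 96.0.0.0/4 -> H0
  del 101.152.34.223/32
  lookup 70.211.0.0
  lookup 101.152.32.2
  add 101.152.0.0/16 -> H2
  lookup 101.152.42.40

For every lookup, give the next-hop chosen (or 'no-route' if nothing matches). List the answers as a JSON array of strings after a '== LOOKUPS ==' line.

Apply in order:
  + 229.117.145.112/28 (H0) depth=28
  - 229.117.145.112/28 clear@28
  + 229.117.145.112/28 (H4) depth=28
  + 101.152.34.223/32 (H2) depth=32
  + 101.0.0.0/8 (H3) depth=8
  Q 101.152.34.223: descend 01100101100110000010001011011111 ; hops seen [H3,H2] ; pick H2
  + 143.0.0.0/8 (H2) depth=8
  + 70.0.0.0/8 (H1) depth=8
  Q 59.10.233.146: descend 0 ; hops seen [∅] ; pick no-route
  - 229.117.145.112/28 clear@28
  Q 70.6.18.180: descend 01000110 ; hops seen [H1] ; pick H1
  - 101.0.0.0/8 clear@8
  + 224.0.0.0/5 (H4) depth=5
  - 143.0.0.0/8 clear@8
  + 228.0.0.0/6 (H5) depth=6
  + 101.152.0.0/16 (H5) depth=16
  + 224.0.0.0/5 (H3) depth=5
  - 101.152.0.0/16 clear@16
  + 70.211.0.0/16 (H3) depth=16
  + 229.64.0.0/10 (H0) depth=10
  + 70.192.0.0/10 (H2) depth=10
  + 101.152.34.0/24 (H3) depth=24
  + 101.144.0.0/12 (H0) depth=12
  + 229.117.145.0/24 (H4) depth=24
  Q 70.0.106.114: descend 01000110 ; hops seen [H1] ; pick H1
  Q 181.129.242.69: descend 10 ; hops seen [∅] ; pick no-route
  Q 70.192.0.34: descend 01000110110 ; hops seen [H1,H2] ; pick H2
  Q 229.117.145.173: descend 111001010111010110010001 ; hops seen [H3,H5,H0,H4] ; pick H4
  + 101.152.32.0/19 (H3) depth=19
  Q 101.144.6.61: descend 011001011001 ; hops seen [H0] ; pick H0
  - 70.192.0.0/10 clear@10
  Q 101.146.157.240: descend 011001011001 ; hops seen [H0] ; pick H0
  + 101.152.34.223/32 (H2) depth=32
  + 70.208.0.0/12 (H3) depth=12
  + 96.0.0.0/4 (H0) depth=4
  - 101.152.34.223/32 clear@32
  Q 70.211.0.0: descend 0100011011010011 ; hops seen [H1,H3,H3] ; pick H3
  Q 101.152.32.2: descend 0110010110011000001000 ; hops seen [H0,H0,H3] ; pick H3
  + 101.152.0.0/16 (H2) depth=16
  Q 101.152.42.40: descend 01100101100110000010 ; hops seen [H0,H0,H2,H3] ; pick H3

== LOOKUPS ==
["H2","no-route","H1","H1","no-route","H2","H4","H0","H0","H3","H3","H3"]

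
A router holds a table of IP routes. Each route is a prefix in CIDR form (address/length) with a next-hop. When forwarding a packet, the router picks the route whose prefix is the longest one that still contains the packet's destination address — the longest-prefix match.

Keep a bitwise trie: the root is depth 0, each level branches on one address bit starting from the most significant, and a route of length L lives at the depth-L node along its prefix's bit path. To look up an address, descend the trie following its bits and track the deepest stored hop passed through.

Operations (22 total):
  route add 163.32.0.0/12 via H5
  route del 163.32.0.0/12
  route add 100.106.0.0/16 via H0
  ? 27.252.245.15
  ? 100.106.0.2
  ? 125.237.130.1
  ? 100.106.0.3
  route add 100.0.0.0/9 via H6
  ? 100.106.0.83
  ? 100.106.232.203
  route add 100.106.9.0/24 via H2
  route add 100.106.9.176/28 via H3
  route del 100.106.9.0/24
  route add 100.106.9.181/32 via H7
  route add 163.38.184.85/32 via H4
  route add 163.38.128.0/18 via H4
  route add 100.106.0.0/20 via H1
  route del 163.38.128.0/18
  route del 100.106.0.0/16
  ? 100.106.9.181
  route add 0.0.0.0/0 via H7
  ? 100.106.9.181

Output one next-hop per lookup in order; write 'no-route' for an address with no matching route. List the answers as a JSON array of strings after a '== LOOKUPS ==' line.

Trace:
  + 163.32.0.0/12 (H5) depth=12
  - 163.32.0.0/12 clear@12
  + 100.106.0.0/16 (H0) depth=16
  Q 27.252.245.15: descend 0 ; hops seen [∅] ; pick no-route
  Q 100.106.0.2: descend 0110010001101010 ; hops seen [H0] ; pick H0
  Q 125.237.130.1: descend 011 ; hops seen [∅] ; pick no-route
  Q 100.106.0.3: descend 0110010001101010 ; hops seen [H0] ; pick H0
  + 100.0.0.0/9 (H6) depth=9
  Q 100.106.0.83: descend 0110010001101010 ; hops seen [H6,H0] ; pick H0
  Q 100.106.232.203: descend 0110010001101010 ; hops seen [H6,H0] ; pick H0
  + 100.106.9.0/24 (H2) depth=24
  + 100.106.9.176/28 (H3) depth=28
  - 100.106.9.0/24 clear@24
  + 100.106.9.181/32 (H7) depth=32
  + 163.38.184.85/32 (H4) depth=32
  + 163.38.128.0/18 (H4) depth=18
  + 100.106.0.0/20 (H1) depth=20
  - 163.38.128.0/18 clear@18
  - 100.106.0.0/16 clear@16
  Q 100.106.9.181: descend 01100100011010100000100110110101 ; hops seen [H6,H1,H3,H7] ; pick H7
  + 0.0.0.0/0 (H7) depth=0
  Q 100.106.9.181: descend 01100100011010100000100110110101 ; hops seen [H7,H6,H1,H3,H7] ; pick H7

== LOOKUPS ==
["no-route","H0","no-route","H0","H0","H0","H7","H7"]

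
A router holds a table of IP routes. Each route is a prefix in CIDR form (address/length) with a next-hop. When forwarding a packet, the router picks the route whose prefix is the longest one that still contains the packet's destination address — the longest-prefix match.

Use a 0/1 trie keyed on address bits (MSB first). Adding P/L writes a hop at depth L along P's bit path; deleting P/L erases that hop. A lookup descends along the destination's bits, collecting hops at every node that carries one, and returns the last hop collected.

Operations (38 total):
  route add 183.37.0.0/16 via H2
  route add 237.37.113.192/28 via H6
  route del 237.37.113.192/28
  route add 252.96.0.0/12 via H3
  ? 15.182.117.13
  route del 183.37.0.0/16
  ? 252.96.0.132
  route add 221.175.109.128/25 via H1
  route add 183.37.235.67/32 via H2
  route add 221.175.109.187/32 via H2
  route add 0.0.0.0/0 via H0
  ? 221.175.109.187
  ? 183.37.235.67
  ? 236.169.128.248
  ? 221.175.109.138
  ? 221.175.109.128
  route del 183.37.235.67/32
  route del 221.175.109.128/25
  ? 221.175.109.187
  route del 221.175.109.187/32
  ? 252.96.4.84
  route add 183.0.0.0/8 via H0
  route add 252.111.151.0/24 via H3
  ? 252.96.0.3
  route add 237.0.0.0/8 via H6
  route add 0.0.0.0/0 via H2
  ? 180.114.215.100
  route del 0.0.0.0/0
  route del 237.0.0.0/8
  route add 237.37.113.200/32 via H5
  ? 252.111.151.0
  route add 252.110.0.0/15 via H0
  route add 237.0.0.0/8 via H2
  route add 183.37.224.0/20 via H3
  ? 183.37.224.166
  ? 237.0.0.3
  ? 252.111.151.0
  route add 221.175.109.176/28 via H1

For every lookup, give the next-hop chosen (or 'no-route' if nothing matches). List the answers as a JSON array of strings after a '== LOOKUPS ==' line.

Process each operation:
  + 183.37.0.0/16 (H2) depth=16
  + 237.37.113.192/28 (H6) depth=28
  - 237.37.113.192/28 clear@28
  + 252.96.0.0/12 (H3) depth=12
  lookup 15.182.117.13: bits ε walk d0:- -> no-route
  - 183.37.0.0/16 clear@16
  lookup 252.96.0.132: bits 111111000110 walk d0:-→d1:-→d2:-→d3:-→d4:-→d5:-→d6:-→d7:-→d8:-→d9:-→d10:-→d11:-→d12:H3 -> H3
  + 221.175.109.128/25 (H1) depth=25
  + 183.37.235.67/32 (H2) depth=32
  + 221.175.109.187/32 (H2) depth=32
  + 0.0.0.0/0 (H0) depth=0
  lookup 221.175.109.187: bits 11011101101011110110110110111011 walk d0:H0→d1:-→d2:-→d3:-→d4:-→d5:-→d6:-→d7:-→d8:-→d9:-→d10:-→d11:-→d12:-→d13:-→d14:-→d15:-→d16:-→d17:-→d18:-→d19:-→d20:-→d21:-→d22:-→d23:-→d24:-→d25:H1→d26:-→d27:-→d28:-→d29:-→d30:-→d31:-→d32:H2 -> H2
  lookup 183.37.235.67: bits 10110111001001011110101101000011 walk d0:H0→d1:-→d2:-→d3:-→d4:-→d5:-→d6:-→d7:-→d8:-→d9:-→d10:-→d11:-→d12:-→d13:-→d14:-→d15:-→d16:-→d17:-→d18:-→d19:-→d20:-→d21:-→d22:-→d23:-→d24:-→d25:-→d26:-→d27:-→d28:-→d29:-→d30:-→d31:-→d32:H2 -> H2
  lookup 236.169.128.248: bits 1110110 walk d0:H0→d1:-→d2:-→d3:-→d4:-→d5:-→d6:-→d7:- -> H0
  lookup 221.175.109.138: bits 11011101101011110110110110 walk d0:H0→d1:-→d2:-→d3:-→d4:-→d5:-→d6:-→d7:-→d8:-→d9:-→d10:-→d11:-→d12:-→d13:-→d14:-→d15:-→d16:-→d17:-→d18:-→d19:-→d20:-→d21:-→d22:-→d23:-→d24:-→d25:H1→d26:- -> H1
  lookup 221.175.109.128: bits 11011101101011110110110110 walk d0:H0→d1:-→d2:-→d3:-→d4:-→d5:-→d6:-→d7:-→d8:-→d9:-→d10:-→d11:-→d12:-→d13:-→d14:-→d15:-→d16:-→d17:-→d18:-→d19:-→d20:-→d21:-→d22:-→d23:-→d24:-→d25:H1→d26:- -> H1
  - 183.37.235.67/32 clear@32
  - 221.175.109.128/25 clear@25
  lookup 221.175.109.187: bits 11011101101011110110110110111011 walk d0:H0→d1:-→d2:-→d3:-→d4:-→d5:-→d6:-→d7:-→d8:-→d9:-→d10:-→d11:-→d12:-→d13:-→d14:-→d15:-→d16:-→d17:-→d18:-→d19:-→d20:-→d21:-→d22:-→d23:-→d24:-→d25:-→d26:-→d27:-→d28:-→d29:-→d30:-→d31:-→d32:H2 -> H2
  - 221.175.109.187/32 clear@32
  lookup 252.96.4.84: bits 111111000110 walk d0:H0→d1:-→d2:-→d3:-→d4:-→d5:-→d6:-→d7:-→d8:-→d9:-→d10:-→d11:-→d12:H3 -> H3
  + 183.0.0.0/8 (H0) depth=8
  + 252.111.151.0/24 (H3) depth=24
  lookup 252.96.0.3: bits 111111000110 walk d0:H0→d1:-→d2:-→d3:-→d4:-→d5:-→d6:-→d7:-→d8:-→d9:-→d10:-→d11:-→d12:H3 -> H3
  + 237.0.0.0/8 (H6) depth=8
  + 0.0.0.0/0 (H2) depth=0
  lookup 180.114.215.100: bits 101101 walk d0:H2→d1:-→d2:-→d3:-→d4:-→d5:-→d6:- -> H2
  - 0.0.0.0/0 clear@0
  - 237.0.0.0/8 clear@8
  + 237.37.113.200/32 (H5) depth=32
  lookup 252.111.151.0: bits 111111000110111110010111 walk d0:-→d1:-→d2:-→d3:-→d4:-→d5:-→d6:-→d7:-→d8:-→d9:-→d10:-→d11:-→d12:H3→d13:-→d14:-→d15:-→d16:-→d17:-→d18:-→d19:-→d20:-→d21:-→d22:-→d23:-→d24:H3 -> H3
  + 252.110.0.0/15 (H0) depth=15
  + 237.0.0.0/8 (H2) depth=8
  + 183.37.224.0/20 (H3) depth=20
  lookup 183.37.224.166: bits 10110111001001011110 walk d0:-→d1:-→d2:-→d3:-→d4:-→d5:-→d6:-→d7:-→d8:H0→d9:-→d10:-→d11:-→d12:-→d13:-→d14:-→d15:-→d16:-→d17:-→d18:-→d19:-→d20:H3 -> H3
  lookup 237.0.0.3: bits 1110110100 walk d0:-→d1:-→d2:-→d3:-→d4:-→d5:-→d6:-→d7:-→d8:H2→d9:-→d10:- -> H2
  lookup 252.111.151.0: bits 111111000110111110010111 walk d0:-→d1:-→d2:-→d3:-→d4:-→d5:-→d6:-→d7:-→d8:-→d9:-→d10:-→d11:-→d12:H3→d13:-→d14:-→d15:H0→d16:-→d17:-→d18:-→d19:-→d20:-→d21:-→d22:-→d23:-→d24:H3 -> H3
  + 221.175.109.176/28 (H1) depth=28

== LOOKUPS ==
["no-route","H3","H2","H2","H0","H1","H1","H2","H3","H3","H2","H3","H3","H2","H3"]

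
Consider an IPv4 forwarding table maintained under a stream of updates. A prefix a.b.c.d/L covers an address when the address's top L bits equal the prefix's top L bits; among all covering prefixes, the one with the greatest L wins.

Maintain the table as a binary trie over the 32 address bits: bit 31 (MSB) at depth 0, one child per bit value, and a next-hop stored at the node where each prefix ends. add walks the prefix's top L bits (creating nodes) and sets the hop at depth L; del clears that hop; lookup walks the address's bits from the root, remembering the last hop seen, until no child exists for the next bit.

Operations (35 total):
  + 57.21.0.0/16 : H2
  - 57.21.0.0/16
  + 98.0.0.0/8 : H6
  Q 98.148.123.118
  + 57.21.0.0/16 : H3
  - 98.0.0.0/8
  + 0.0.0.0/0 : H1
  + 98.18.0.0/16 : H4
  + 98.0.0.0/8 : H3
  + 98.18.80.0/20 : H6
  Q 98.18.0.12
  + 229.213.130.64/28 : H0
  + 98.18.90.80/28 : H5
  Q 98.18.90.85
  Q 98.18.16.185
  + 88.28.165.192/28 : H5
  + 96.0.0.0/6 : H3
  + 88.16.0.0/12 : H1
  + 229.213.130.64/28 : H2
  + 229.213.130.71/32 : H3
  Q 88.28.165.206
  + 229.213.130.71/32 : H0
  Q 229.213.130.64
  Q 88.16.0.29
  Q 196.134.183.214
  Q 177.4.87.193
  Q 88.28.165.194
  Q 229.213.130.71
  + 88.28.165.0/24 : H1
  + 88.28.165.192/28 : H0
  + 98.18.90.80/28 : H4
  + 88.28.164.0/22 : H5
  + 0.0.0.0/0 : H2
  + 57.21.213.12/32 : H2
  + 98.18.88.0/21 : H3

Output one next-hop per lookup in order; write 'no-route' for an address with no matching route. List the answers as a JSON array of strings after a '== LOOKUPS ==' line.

Trace:
  + 57.21.0.0/16 (H2) depth=16
  - 57.21.0.0/16 clear@16
  + 98.0.0.0/8 (H6) depth=8
  Q 98.148.123.118: descend 01100010 ; hops seen [H6] ; pick H6
  + 57.21.0.0/16 (H3) depth=16
  - 98.0.0.0/8 clear@8
  + 0.0.0.0/0 (H1) depth=0
  + 98.18.0.0/16 (H4) depth=16
  + 98.0.0.0/8 (H3) depth=8
  + 98.18.80.0/20 (H6) depth=20
  Q 98.18.0.12: descend 01100010000100100 ; hops seen [H1,H3,H4] ; pick H4
  + 229.213.130.64/28 (H0) depth=28
  + 98.18.90.80/28 (H5) depth=28
  Q 98.18.90.85: descend 0110001000010010010110100101 ; hops seen [H1,H3,H4,H6,H5] ; pick H5
  Q 98.18.16.185: descend 01100010000100100 ; hops seen [H1,H3,H4] ; pick H4
  + 88.28.165.192/28 (H5) depth=28
  + 96.0.0.0/6 (H3) depth=6
  + 88.16.0.0/12 (H1) depth=12
  + 229.213.130.64/28 (H2) depth=28
  + 229.213.130.71/32 (H3) depth=32
  Q 88.28.165.206: descend 0101100000011100101001011100 ; hops seen [H1,H1,H5] ; pick H5
  + 229.213.130.71/32 (H0) depth=32
  Q 229.213.130.64: descend 11100101110101011000001001000 ; hops seen [H1,H2] ; pick H2
  Q 88.16.0.29: descend 010110000001 ; hops seen [H1,H1] ; pick H1
  Q 196.134.183.214: descend 11 ; hops seen [H1] ; pick H1
  Q 177.4.87.193: descend 1 ; hops seen [H1] ; pick H1
  Q 88.28.165.194: descend 0101100000011100101001011100 ; hops seen [H1,H1,H5] ; pick H5
  Q 229.213.130.71: descend 11100101110101011000001001000111 ; hops seen [H1,H2,H0] ; pick H0
  + 88.28.165.0/24 (H1) depth=24
  + 88.28.165.192/28 (H0) depth=28
  + 98.18.90.80/28 (H4) depth=28
  + 88.28.164.0/22 (H5) depth=22
  + 0.0.0.0/0 (H2) depth=0
  + 57.21.213.12/32 (H2) depth=32
  + 98.18.88.0/21 (H3) depth=21

== LOOKUPS ==
["H6","H4","H5","H4","H5","H2","H1","H1","H1","H5","H0"]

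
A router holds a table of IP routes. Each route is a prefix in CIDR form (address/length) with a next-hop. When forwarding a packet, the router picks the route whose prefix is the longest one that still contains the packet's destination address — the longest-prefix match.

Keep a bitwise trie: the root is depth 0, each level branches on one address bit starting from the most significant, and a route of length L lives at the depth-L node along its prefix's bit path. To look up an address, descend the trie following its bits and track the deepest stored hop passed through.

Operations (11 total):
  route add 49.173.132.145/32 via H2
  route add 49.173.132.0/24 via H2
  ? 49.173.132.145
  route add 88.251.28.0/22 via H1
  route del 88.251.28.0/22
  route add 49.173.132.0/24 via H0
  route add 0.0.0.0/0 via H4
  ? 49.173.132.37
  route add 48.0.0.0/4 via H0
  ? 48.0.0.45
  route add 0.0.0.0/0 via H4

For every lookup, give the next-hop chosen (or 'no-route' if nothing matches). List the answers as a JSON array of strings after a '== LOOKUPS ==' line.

Process each operation:
  + 49.173.132.145/32 (H2) depth=32
  + 49.173.132.0/24 (H2) depth=24
  ? 49.173.132.145  path d0:-→d1:-→d2:-→d3:-→d4:-→d5:-→d6:-→d7:-→d8:-→d9:-→d10:-→d11:-→d12:-→d13:-→d14:-→d15:-→d16:-→d17:-→d18:-→d19:-→d20:-→d21:-→d22:-→d23:-→d24:H2→d25:-→d26:-→d27:-→d28:-→d29:-→d30:-→d31:-→d32:H2  best=H2
  + 88.251.28.0/22 (H1) depth=22
  del 88.251.28.0/22 (clear depth 22)
  + 49.173.132.0/24 (H0) depth=24
  + 0.0.0.0/0 (H4) depth=0
  ? 49.173.132.37  path d0:H4→d1:-→d2:-→d3:-→d4:-→d5:-→d6:-→d7:-→d8:-→d9:-→d10:-→d11:-→d12:-→d13:-→d14:-→d15:-→d16:-→d17:-→d18:-→d19:-→d20:-→d21:-→d22:-→d23:-→d24:H0  best=H0
  + 48.0.0.0/4 (H0) depth=4
  ? 48.0.0.45  path d0:H4→d1:-→d2:-→d3:-→d4:H0→d5:-→d6:-→d7:-  best=H0
  + 0.0.0.0/0 (H4) depth=0

== LOOKUPS ==
["H2","H0","H0"]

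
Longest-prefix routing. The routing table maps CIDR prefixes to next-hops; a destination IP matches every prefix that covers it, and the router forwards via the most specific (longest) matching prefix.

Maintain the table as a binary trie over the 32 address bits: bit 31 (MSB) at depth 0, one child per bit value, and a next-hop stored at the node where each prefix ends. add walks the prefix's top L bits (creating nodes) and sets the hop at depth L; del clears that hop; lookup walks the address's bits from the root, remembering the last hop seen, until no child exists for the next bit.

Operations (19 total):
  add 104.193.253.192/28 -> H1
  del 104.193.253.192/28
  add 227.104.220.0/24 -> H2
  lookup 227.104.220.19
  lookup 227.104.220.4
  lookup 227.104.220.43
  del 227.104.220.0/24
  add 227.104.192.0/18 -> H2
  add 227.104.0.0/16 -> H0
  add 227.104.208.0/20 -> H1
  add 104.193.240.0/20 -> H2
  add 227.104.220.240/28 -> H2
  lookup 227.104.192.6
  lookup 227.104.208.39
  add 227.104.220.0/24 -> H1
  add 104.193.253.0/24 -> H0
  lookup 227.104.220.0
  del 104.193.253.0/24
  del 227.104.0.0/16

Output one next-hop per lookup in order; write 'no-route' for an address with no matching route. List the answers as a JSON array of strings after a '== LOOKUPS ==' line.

Trace:
  add 104.193.253.192/28 -> H1 at depth 28
  - 104.193.253.192/28 clear@28
  add 227.104.220.0/24 -> H2 at depth 24
  ? 227.104.220.19  path d0:-→d1:-→d2:-→d3:-→d4:-→d5:-→d6:-→d7:-→d8:-→d9:-→d10:-→d11:-→d12:-→d13:-→d14:-→d15:-→d16:-→d17:-→d18:-→d19:-→d20:-→d21:-→d22:-→d23:-→d24:H2  best=H2
  ? 227.104.220.4  path d0:-→d1:-→d2:-→d3:-→d4:-→d5:-→d6:-→d7:-→d8:-→d9:-→d10:-→d11:-→d12:-→d13:-→d14:-→d15:-→d16:-→d17:-→d18:-→d19:-→d20:-→d21:-→d22:-→d23:-→d24:H2  best=H2
  ? 227.104.220.43  path d0:-→d1:-→d2:-→d3:-→d4:-→d5:-→d6:-→d7:-→d8:-→d9:-→d10:-→d11:-→d12:-→d13:-→d14:-→d15:-→d16:-→d17:-→d18:-→d19:-→d20:-→d21:-→d22:-→d23:-→d24:H2  best=H2
  - 227.104.220.0/24 clear@24
  add 227.104.192.0/18 -> H2 at depth 18
  add 227.104.0.0/16 -> H0 at depth 16
  add 227.104.208.0/20 -> H1 at depth 20
  add 104.193.240.0/20 -> H2 at depth 20
  add 227.104.220.240/28 -> H2 at depth 28
  ? 227.104.192.6  path d0:-→d1:-→d2:-→d3:-→d4:-→d5:-→d6:-→d7:-→d8:-→d9:-→d10:-→d11:-→d12:-→d13:-→d14:-→d15:-→d16:H0→d17:-→d18:H2→d19:-  best=H2
  ? 227.104.208.39  path d0:-→d1:-→d2:-→d3:-→d4:-→d5:-→d6:-→d7:-→d8:-→d9:-→d10:-→d11:-→d12:-→d13:-→d14:-→d15:-→d16:H0→d17:-→d18:H2→d19:-→d20:H1  best=H1
  add 227.104.220.0/24 -> H1 at depth 24
  add 104.193.253.0/24 -> H0 at depth 24
  ? 227.104.220.0  path d0:-→d1:-→d2:-→d3:-→d4:-→d5:-→d6:-→d7:-→d8:-→d9:-→d10:-→d11:-→d12:-→d13:-→d14:-→d15:-→d16:H0→d17:-→d18:H2→d19:-→d20:H1→d21:-→d22:-→d23:-→d24:H1  best=H1
  - 104.193.253.0/24 clear@24
  - 227.104.0.0/16 clear@16

== LOOKUPS ==
["H2","H2","H2","H2","H1","H1"]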